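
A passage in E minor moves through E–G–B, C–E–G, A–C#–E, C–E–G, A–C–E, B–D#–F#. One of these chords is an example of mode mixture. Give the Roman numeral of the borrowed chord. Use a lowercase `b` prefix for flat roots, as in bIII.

E minor has the diatonic set Em, F#dim, G, Am, B, C, D (with V from harmonic minor). Of the given chords, E–G–B = Em, C–E–G = C, A–C–E = Am and B–D#–F# = B are diatonic. A–C#–E is not: scale degree 4 in E minor carries Am (iv). In E major the chord on that degree is A, so here it functions as IV, borrowed from the parallel major.

IV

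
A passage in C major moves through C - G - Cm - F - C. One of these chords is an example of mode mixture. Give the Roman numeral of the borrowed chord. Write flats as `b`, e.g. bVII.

i

C major has the diatonic set C, Dm, Em, F, G, Am, Bdim. Of the given chords, C, G and F are diatonic. But Cm (C–Eb–G) is foreign: the diatonic I on degree 1 is C, whereas Cm comes from C minor. It is labeled i.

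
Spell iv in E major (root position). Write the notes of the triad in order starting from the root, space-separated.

A C E

The root, A, is scale degree 4 — the same note in E major and E minor; only the chord quality changes. Building the minor chord from the parallel minor on A: A–C–E.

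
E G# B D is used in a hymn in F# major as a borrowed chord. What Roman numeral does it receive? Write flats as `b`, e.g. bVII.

bVII7

The root E is the lowered 7th scale degree — diatonically F# major has E# there. The diatonic chord on degree 7 would be E#dim (vii°), but E–G#–B–D is the dominant-seventh chord from F# minor. As a borrowed chord it is labeled bVII7.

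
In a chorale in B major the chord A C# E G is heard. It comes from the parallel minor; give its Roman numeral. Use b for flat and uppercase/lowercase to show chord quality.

bVII7

The root A is the lowered 7th scale degree — diatonically B major has A# there. Diatonically B major has A#dim (vii°) on that degree; A–C#–E–G is instead the dominant-seventh chord native to B minor, so it takes the label bVII7.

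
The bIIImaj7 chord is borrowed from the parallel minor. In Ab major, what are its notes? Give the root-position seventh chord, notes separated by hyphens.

Scale degree 3 in Ab major is C. bIIImaj7 uses the lowered form, Cb, taken from Ab minor. In Ab minor the chord on Cb is Cb–Eb–Gb–Bb.

Cb-Eb-Gb-Bb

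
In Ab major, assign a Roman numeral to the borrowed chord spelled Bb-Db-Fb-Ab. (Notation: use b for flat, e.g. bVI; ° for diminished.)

iiø7

The root Bb is the diatonic 2nd degree of Ab major; the borrowing shows in the chord quality. Diatonically Ab major has Bbm (ii) on that degree; Bb–Db–Fb–Ab is instead the half-diminished-seventh chord native to Ab minor, so it takes the label iiø7.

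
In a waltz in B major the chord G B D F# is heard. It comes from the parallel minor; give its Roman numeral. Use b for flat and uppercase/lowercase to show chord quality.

In B major scale degree 6 is G#; G is its lowered form, from B minor. G–B–D–F# is a major-seventh chord — the form found in B minor, not the diatonic vi (G#m). Borrowed into B major it is written bVImaj7.

bVImaj7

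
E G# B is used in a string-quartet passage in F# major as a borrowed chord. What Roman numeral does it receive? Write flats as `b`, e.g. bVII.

E is the lowered form of scale degree 7 in F# major (the diatonic degree 7 is E#). E–G#–B is a major chord — the form found in F# minor, not the diatonic vii° (E#dim). Borrowed into F# major it is written bVII.

bVII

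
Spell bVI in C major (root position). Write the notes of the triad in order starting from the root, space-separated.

Ab C Eb

bVI is built on the lowered scale degree 6. In C major degree 6 is A; lowered it becomes Ab. Building the major chord from the parallel minor on Ab: Ab–C–Eb.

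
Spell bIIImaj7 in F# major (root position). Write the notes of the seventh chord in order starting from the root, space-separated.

A C# E G#

The root of bIIImaj7 is the lowered 3rd degree: A# becomes A. In F# minor the chord on A is A–C#–E–G#.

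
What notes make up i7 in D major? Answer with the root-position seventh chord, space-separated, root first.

D F A C

The root, D, is scale degree 1 — the same note in D major and D minor; only the chord quality changes. In D minor the chord on D is D–F–A–C.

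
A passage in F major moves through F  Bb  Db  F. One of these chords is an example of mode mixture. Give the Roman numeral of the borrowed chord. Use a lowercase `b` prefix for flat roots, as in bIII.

F major has the diatonic set F, Gm, Am, Bb, C, Dm, Edim. F and Bb both belong to that set. Db (Db–F–Ab) doesn't fit — on degree 6 F major would have Dm (vi). Db is the degree-6 chord of F minor, so it is the borrowed bVI.

bVI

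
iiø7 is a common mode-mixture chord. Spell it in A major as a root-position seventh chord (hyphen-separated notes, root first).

iiø7 is built on scale degree 2, which is B in both A major and its parallel. In A minor the chord on B is B–D–F–A.

B-D-F-A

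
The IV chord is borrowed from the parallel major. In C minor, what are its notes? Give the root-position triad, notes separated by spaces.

IV is built on scale degree 4, which is F in both C minor and its parallel. Building the major chord from the parallel major on F: F–A–C.

F A C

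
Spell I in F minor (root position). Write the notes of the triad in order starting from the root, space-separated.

I is built on scale degree 1, which is F in both F minor and its parallel. Stacking thirds in F major on F gives F–A–C.

F A C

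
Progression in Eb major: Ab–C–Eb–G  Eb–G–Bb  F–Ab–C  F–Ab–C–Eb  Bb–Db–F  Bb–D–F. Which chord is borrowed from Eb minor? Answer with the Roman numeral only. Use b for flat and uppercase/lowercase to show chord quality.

v

Eb major has the diatonic set Eb, Fm, Gm, Ab, Bb, Cm, Ddim. Ab–C–Eb–G = Abmaj7, Eb–G–Bb = Eb, F–Ab–C = Fm, F–Ab–C–Eb = Fm7 and Bb–D–F = Bb are all diatonic. But Bb–Db–F is foreign: the diatonic V on degree 5 is Bb, whereas Bbm comes from Eb minor. It is labeled v.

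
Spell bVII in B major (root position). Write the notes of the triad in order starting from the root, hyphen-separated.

Scale degree 7 in B major is A#. bVII uses the lowered form, A, taken from B minor. In B minor the chord on A is A–C#–E.

A-C#-E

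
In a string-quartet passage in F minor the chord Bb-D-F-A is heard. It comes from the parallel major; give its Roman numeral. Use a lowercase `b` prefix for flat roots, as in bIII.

IVmaj7

Bb is scale degree 4 in F minor. Bb–D–F–A is a major-seventh chord — the form found in F major, not the diatonic iv (Bbm). Borrowed into F minor it is written IVmaj7.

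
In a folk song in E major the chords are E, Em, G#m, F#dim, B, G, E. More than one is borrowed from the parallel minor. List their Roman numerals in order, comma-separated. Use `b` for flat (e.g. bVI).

E major has the diatonic set E, F#m, G#m, A, B, C#m, D#dim. Of the given chords, E, G#m and B are diatonic. Em (E–G–B) doesn't fit — on degree 1 E major would have E (I). Em is the degree-1 chord of E minor, so it is the borrowed i. F#dim (F#–A–C) doesn't fit — on degree 2 E major would have F#m (ii). F#dim is the degree-2 chord of E minor, so it is the borrowed ii°. G (G–B–D) doesn't fit — on degree 3 E major would have G#m (iii). G is the degree-3 chord of E minor, so it is the borrowed bIII.

i, ii°, bIII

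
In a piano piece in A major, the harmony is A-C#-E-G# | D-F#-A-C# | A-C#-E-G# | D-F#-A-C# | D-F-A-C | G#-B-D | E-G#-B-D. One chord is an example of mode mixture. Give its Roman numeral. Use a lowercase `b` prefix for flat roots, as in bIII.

iv7

In A major the diatonic chords are A, Bm, C#m, D, E, F#m, G#dim. A–C#–E–G# = Amaj7, D–F#–A–C# = Dmaj7, G#–B–D = G#dim and E–G#–B–D = E7 are all diatonic. D–F–A–C doesn't fit — on degree 4 A major would have D (IV). Dm7 is the degree-4 chord of A minor, so it is the borrowed iv7.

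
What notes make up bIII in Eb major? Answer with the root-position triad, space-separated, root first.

The root of bIII is the lowered 3rd degree: G becomes Gb. Stacking thirds in Eb minor on Gb gives Gb–Bb–Db.

Gb Bb Db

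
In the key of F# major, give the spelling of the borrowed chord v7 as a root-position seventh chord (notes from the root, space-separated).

C# E G# B

v7 is built on scale degree 5, which is C# in both F# major and its parallel. In F# minor the chord on C# is C#–E–G#–B.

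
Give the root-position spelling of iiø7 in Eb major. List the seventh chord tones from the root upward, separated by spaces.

iiø7 is built on scale degree 2, which is F in both Eb major and its parallel. Building the half-diminished-seventh chord from the parallel minor on F: F–Ab–Cb–Eb.

F Ab Cb Eb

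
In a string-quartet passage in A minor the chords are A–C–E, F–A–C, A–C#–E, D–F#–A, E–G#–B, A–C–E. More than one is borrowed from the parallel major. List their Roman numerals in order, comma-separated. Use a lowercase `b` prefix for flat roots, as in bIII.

I, IV

A minor has the diatonic set Am, Bdim, C, Dm, E, F, G (with V from harmonic minor). A–C–E = Am, F–A–C = F and E–G#–B = E all belong to that set. A–C#–E is not: scale degree 1 in A minor carries Am (i). In A major the chord on that degree is A, so here it functions as I, borrowed from the parallel major. D–F#–A doesn't fit — on degree 4 A minor would have Dm (iv). D is the degree-4 chord of A major, so it is the borrowed IV.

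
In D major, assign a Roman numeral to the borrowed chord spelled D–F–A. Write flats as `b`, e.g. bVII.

i

The root D is the diatonic 1st degree of D major; the borrowing shows in the chord quality. The diatonic chord on degree 1 would be D (I), but D–F–A is the minor chord from D minor. As a borrowed chord it is labeled i.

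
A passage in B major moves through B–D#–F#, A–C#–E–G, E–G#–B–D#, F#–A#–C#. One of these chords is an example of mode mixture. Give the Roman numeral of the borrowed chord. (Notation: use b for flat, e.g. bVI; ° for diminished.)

B major has the diatonic set B, C#m, D#m, E, F#, G#m, A#dim. Of the given chords, B–D#–F# = B, E–G#–B–D# = Emaj7 and F#–A#–C# = F# are diatonic. A–C#–E–G is not: scale degree 7 in B major carries A#dim (vii°). In B minor the chord on that degree is A7, so here it functions as bVII7, borrowed from the parallel minor.

bVII7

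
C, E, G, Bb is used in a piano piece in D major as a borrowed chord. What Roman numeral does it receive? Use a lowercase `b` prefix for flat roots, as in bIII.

C is the lowered form of scale degree 7 in D major (the diatonic degree 7 is C#). C–E–G–Bb is a dominant-seventh chord — the form found in D minor, not the diatonic vii° (C#dim). Borrowed into D major it is written bVII7.

bVII7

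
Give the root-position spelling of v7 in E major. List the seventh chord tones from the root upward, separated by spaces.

B D F# A

The root, B, is scale degree 5 — the same note in E major and E minor; only the chord quality changes. Building the minor-seventh chord from the parallel minor on B: B–D–F#–A.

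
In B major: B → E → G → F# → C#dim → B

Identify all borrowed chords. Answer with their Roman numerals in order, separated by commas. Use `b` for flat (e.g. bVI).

B major has the diatonic set B, C#m, D#m, E, F#, G#m, A#dim. B, E and F# all belong to that set. G (G–B–D) doesn't fit — on degree 6 B major would have G#m (vi). G is the degree-6 chord of B minor, so it is the borrowed bVI. C#dim (C#–E–G) doesn't fit — on degree 2 B major would have C#m (ii). C#dim is the degree-2 chord of B minor, so it is the borrowed ii°.

bVI, ii°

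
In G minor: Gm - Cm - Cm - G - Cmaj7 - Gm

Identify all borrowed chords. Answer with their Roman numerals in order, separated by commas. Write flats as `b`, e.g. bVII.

I, IVmaj7

In G minor (with V from harmonic minor) the diatonic chords are Gm, Adim, Bb, Cm, D, Eb, F. Of the given chords, Gm and Cm are diatonic. G (G–B–D) is not: scale degree 1 in G minor carries Gm (i). In G major the chord on that degree is G, so here it functions as I, borrowed from the parallel major. But Cmaj7 (C–E–G–B) is foreign: the diatonic iv on degree 4 is Cm, whereas Cmaj7 comes from G major. It is labeled IVmaj7.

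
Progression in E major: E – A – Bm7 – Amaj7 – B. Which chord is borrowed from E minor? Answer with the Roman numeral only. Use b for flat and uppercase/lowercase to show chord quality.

In E major the diatonic chords are E, F#m, G#m, A, B, C#m, D#dim. Of the given chords, E, A, Amaj7 and B are diatonic. But Bm7 (B–D–F#–A) is foreign: the diatonic V on degree 5 is B, whereas Bm7 comes from E minor. It is labeled v7.

v7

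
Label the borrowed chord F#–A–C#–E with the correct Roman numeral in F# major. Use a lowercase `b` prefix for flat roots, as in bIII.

F# is scale degree 1 in F# major. The diatonic chord on degree 1 would be F# (I), but F#–A–C#–E is the minor-seventh chord from F# minor. As a borrowed chord it is labeled i7.

i7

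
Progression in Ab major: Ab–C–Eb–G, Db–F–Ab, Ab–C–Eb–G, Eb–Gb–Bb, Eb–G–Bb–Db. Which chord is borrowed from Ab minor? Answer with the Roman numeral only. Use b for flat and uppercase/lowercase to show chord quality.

In Ab major the diatonic chords are Ab, Bbm, Cm, Db, Eb, Fm, Gdim. Ab–C–Eb–G = Abmaj7, Db–F–Ab = Db and Eb–G–Bb–Db = Eb7 all belong to that set. Eb–Gb–Bb doesn't fit — on degree 5 Ab major would have Eb (V). Ebm is the degree-5 chord of Ab minor, so it is the borrowed v.

v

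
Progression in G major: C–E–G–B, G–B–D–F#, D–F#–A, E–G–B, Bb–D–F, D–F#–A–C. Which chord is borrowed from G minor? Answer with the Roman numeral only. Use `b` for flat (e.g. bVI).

In G major the diatonic chords are G, Am, Bm, C, D, Em, F#dim. C–E–G–B = Cmaj7, G–B–D–F# = Gmaj7, D–F#–A = D, E–G–B = Em and D–F#–A–C = D7 are all diatonic. Bb–D–F is not: scale degree 3 in G major carries Bm (iii). In G minor the chord on that degree is Bb, so here it functions as bIII, borrowed from the parallel minor.

bIII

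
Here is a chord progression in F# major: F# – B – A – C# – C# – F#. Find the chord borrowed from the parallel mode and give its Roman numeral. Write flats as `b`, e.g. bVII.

F# major has the diatonic set F#, G#m, A#m, B, C#, D#m, E#dim. F#, B and C# are all diatonic. But A (A–C#–E) is foreign: the diatonic iii on degree 3 is A#m, whereas A comes from F# minor. It is labeled bIII.

bIII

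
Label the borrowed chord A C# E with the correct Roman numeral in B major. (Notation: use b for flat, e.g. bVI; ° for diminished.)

A is the lowered form of scale degree 7 in B major (the diatonic degree 7 is A#). Diatonically B major has A#dim (vii°) on that degree; A–C#–E is instead the major chord native to B minor, so it takes the label bVII.

bVII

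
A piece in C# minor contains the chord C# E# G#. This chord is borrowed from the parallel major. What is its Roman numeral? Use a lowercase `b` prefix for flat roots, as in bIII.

The root C# is the diatonic 1st degree of C# minor; the borrowing shows in the chord quality. The diatonic chord on degree 1 would be C#m (i), but C#–E#–G# is the major chord from C# major. As a borrowed chord it is labeled I.

I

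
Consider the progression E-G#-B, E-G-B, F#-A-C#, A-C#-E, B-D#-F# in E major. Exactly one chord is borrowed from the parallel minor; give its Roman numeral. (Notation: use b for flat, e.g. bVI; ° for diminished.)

E major has the diatonic set E, F#m, G#m, A, B, C#m, D#dim. E–G#–B = E, F#–A–C# = F#m, A–C#–E = A and B–D#–F# = B are all diatonic. E–G–B doesn't fit — on degree 1 E major would have E (I). Em is the degree-1 chord of E minor, so it is the borrowed i.

i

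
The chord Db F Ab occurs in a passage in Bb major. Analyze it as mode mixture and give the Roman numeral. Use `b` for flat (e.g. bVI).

In Bb major scale degree 3 is D; Db is its lowered form, from Bb minor. Diatonically Bb major has Dm (iii) on that degree; Db–F–Ab is instead the major chord native to Bb minor, so it takes the label bIII.

bIII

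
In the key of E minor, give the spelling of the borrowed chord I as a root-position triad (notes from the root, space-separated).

E G# B

I is built on scale degree 1, which is E in both E minor and its parallel. In E major the chord on E is E–G#–B.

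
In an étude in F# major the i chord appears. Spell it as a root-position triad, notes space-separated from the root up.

F# A C#

The root, F#, is scale degree 1 — the same note in F# major and F# minor; only the chord quality changes. In F# minor the chord on F# is F#–A–C#.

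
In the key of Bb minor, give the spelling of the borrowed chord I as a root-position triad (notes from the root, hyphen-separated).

Bb-D-F

I is built on scale degree 1, which is Bb in both Bb minor and its parallel. Building the major chord from the parallel major on Bb: Bb–D–F.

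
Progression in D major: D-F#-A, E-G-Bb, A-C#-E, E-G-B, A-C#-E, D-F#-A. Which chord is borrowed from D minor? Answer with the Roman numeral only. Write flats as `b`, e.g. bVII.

The diatonic triads in D major are D, Em, F#m, G, A, Bm, C#dim. D–F#–A = D, A–C#–E = A and E–G–B = Em all belong to that set. E–G–Bb doesn't fit — on degree 2 D major would have Em (ii). Edim is the degree-2 chord of D minor, so it is the borrowed ii°.

ii°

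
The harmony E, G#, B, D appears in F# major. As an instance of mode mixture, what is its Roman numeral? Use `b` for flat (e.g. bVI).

bVII7

The root E is the lowered 7th scale degree — diatonically F# major has E# there. Diatonically F# major has E#dim (vii°) on that degree; E–G#–B–D is instead the dominant-seventh chord native to F# minor, so it takes the label bVII7.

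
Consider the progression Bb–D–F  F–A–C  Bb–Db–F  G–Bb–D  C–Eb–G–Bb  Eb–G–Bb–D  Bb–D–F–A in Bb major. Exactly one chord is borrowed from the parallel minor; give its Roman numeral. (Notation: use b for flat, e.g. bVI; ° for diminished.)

In Bb major the diatonic chords are Bb, Cm, Dm, Eb, F, Gm, Adim. Bb–D–F = Bb, F–A–C = F, G–Bb–D = Gm, C–Eb–G–Bb = Cm7, Eb–G–Bb–D = Ebmaj7 and Bb–D–F–A = Bbmaj7 all belong to that set. Bb–Db–F doesn't fit — on degree 1 Bb major would have Bb (I). Bbm is the degree-1 chord of Bb minor, so it is the borrowed i.

i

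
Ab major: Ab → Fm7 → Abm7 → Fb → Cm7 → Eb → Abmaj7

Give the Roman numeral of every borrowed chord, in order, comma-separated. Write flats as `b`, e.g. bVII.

Ab major has the diatonic set Ab, Bbm, Cm, Db, Eb, Fm, Gdim. Ab, Fm7, Cm7, Eb and Abmaj7 all belong to that set. Abm7 (Ab–Cb–Eb–Gb) doesn't fit — on degree 1 Ab major would have Ab (I). Abm7 is the degree-1 chord of Ab minor, so it is the borrowed i7. Fb (Fb–Ab–Cb) is not: scale degree 6 in Ab major carries Fm (vi). In Ab minor the chord on that degree is Fb, so here it functions as bVI, borrowed from the parallel minor.

i7, bVI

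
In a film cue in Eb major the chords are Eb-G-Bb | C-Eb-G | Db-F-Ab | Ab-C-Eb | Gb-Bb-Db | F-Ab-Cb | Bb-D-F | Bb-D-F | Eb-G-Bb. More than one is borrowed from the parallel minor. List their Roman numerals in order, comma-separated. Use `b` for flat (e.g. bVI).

In Eb major the diatonic chords are Eb, Fm, Gm, Ab, Bb, Cm, Ddim. Eb–G–Bb = Eb, C–Eb–G = Cm, Ab–C–Eb = Ab and Bb–D–F = Bb are all diatonic. But Db–F–Ab is foreign: the diatonic vii° on degree 7 is Ddim, whereas Db comes from Eb minor. It is labeled bVII. But Gb–Bb–Db is foreign: the diatonic iii on degree 3 is Gm, whereas Gb comes from Eb minor. It is labeled bIII. F–Ab–Cb is not: scale degree 2 in Eb major carries Fm (ii). In Eb minor the chord on that degree is Fdim, so here it functions as ii°, borrowed from the parallel minor.

bVII, bIII, ii°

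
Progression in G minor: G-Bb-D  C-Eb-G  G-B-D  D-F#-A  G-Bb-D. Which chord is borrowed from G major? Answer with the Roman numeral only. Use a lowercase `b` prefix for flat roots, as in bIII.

G minor has the diatonic set Gm, Adim, Bb, Cm, D, Eb, F (with V from harmonic minor). G–Bb–D = Gm, C–Eb–G = Cm and D–F#–A = D all belong to that set. G–B–D doesn't fit — on degree 1 G minor would have Gm (i). G is the degree-1 chord of G major, so it is the borrowed I.

I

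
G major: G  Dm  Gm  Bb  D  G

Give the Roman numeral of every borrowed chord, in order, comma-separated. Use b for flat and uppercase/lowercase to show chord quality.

G major has the diatonic set G, Am, Bm, C, D, Em, F#dim. Of the given chords, G and D are diatonic. But Dm (D–F–A) is foreign: the diatonic V on degree 5 is D, whereas Dm comes from G minor. It is labeled v. Gm (G–Bb–D) is not: scale degree 1 in G major carries G (I). In G minor the chord on that degree is Gm, so here it functions as i, borrowed from the parallel minor. Bb (Bb–D–F) doesn't fit — on degree 3 G major would have Bm (iii). Bb is the degree-3 chord of G minor, so it is the borrowed bIII.

v, i, bIII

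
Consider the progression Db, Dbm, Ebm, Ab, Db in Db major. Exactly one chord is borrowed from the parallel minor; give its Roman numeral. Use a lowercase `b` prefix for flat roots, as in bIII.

i

Db major has the diatonic set Db, Ebm, Fm, Gb, Ab, Bbm, Cdim. Of the given chords, Db, Ebm and Ab are diatonic. Dbm (Db–Fb–Ab) is not: scale degree 1 in Db major carries Db (I). In Db minor the chord on that degree is Dbm, so here it functions as i, borrowed from the parallel minor.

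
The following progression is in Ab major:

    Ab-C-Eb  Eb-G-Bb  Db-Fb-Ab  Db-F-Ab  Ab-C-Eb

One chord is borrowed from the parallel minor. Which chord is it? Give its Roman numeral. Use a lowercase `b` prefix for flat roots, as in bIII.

iv

In Ab major the diatonic chords are Ab, Bbm, Cm, Db, Eb, Fm, Gdim. Ab–C–Eb = Ab, Eb–G–Bb = Eb and Db–F–Ab = Db all belong to that set. Db–Fb–Ab is not: scale degree 4 in Ab major carries Db (IV). In Ab minor the chord on that degree is Dbm, so here it functions as iv, borrowed from the parallel minor.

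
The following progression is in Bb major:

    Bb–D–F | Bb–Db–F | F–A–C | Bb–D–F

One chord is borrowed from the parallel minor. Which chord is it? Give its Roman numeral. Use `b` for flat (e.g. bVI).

The diatonic triads in Bb major are Bb, Cm, Dm, Eb, F, Gm, Adim. Bb–D–F = Bb and F–A–C = F are both diatonic. Bb–Db–F is not: scale degree 1 in Bb major carries Bb (I). In Bb minor the chord on that degree is Bbm, so here it functions as i, borrowed from the parallel minor.

i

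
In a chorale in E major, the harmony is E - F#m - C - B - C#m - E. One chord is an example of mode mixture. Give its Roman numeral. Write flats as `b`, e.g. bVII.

bVI

The diatonic triads in E major are E, F#m, G#m, A, B, C#m, D#dim. E, F#m, B and C#m are all diatonic. C (C–E–G) is not: scale degree 6 in E major carries C#m (vi). In E minor the chord on that degree is C, so here it functions as bVI, borrowed from the parallel minor.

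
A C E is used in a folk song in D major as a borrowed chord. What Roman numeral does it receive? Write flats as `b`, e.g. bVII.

v

The root A is the diatonic 5th degree of D major; the borrowing shows in the chord quality. A–C–E is a minor chord — the form found in D minor, not the diatonic V (A). Borrowed into D major it is written v.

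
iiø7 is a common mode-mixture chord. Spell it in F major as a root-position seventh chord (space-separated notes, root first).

The root, G, is scale degree 2 — the same note in F major and F minor; only the chord quality changes. In F minor the chord on G is G–Bb–Db–F.

G Bb Db F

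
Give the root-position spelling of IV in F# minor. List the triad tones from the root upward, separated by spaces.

The root, B, is scale degree 4 — the same note in F# minor and F# major; only the chord quality changes. Stacking thirds in F# major on B gives B–D#–F#.

B D# F#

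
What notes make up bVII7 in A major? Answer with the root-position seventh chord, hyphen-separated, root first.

bVII7 is built on the lowered scale degree 7. In A major degree 7 is G#; lowered it becomes G. Building the dominant-seventh chord from the parallel minor on G: G–B–D–F.

G-B-D-F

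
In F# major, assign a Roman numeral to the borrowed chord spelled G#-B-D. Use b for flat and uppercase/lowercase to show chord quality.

G# is scale degree 2 in F# major. Diatonically F# major has G#m (ii) on that degree; G#–B–D is instead the diminished chord native to F# minor, so it takes the label ii°.

ii°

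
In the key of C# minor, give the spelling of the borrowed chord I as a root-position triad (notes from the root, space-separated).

I is built on scale degree 1, which is C# in both C# minor and its parallel. In C# major the chord on C# is C#–E#–G#.

C# E# G#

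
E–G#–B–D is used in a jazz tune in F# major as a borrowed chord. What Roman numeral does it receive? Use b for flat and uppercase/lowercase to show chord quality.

bVII7

In F# major scale degree 7 is E#; E is its lowered form, from F# minor. E–G#–B–D is a dominant-seventh chord — the form found in F# minor, not the diatonic vii° (E#dim). Borrowed into F# major it is written bVII7.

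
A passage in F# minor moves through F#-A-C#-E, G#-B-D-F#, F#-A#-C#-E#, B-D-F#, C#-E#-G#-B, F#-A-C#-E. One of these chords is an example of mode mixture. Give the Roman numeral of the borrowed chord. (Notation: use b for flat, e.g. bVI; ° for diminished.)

In F# minor (with V from harmonic minor) the diatonic chords are F#m, G#dim, A, Bm, C#, D, E. Of the given chords, F#–A–C#–E = F#m7, G#–B–D–F# = G#m7b5, B–D–F# = Bm and C#–E#–G#–B = C#7 are diatonic. F#–A#–C#–E# doesn't fit — on degree 1 F# minor would have F#m (i). F#maj7 is the degree-1 chord of F# major, so it is the borrowed Imaj7.

Imaj7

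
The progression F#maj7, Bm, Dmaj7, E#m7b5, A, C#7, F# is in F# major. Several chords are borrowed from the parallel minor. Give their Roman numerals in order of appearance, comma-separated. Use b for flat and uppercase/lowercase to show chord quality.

iv, bVImaj7, bIII

The diatonic triads in F# major are F#, G#m, A#m, B, C#, D#m, E#dim. F#maj7, E#m7b5, C#7 and F# all belong to that set. Bm (B–D–F#) is not: scale degree 4 in F# major carries B (IV). In F# minor the chord on that degree is Bm, so here it functions as iv, borrowed from the parallel minor. Dmaj7 (D–F#–A–C#) doesn't fit — on degree 6 F# major would have D#m (vi). Dmaj7 is the degree-6 chord of F# minor, so it is the borrowed bVImaj7. A (A–C#–E) is not: scale degree 3 in F# major carries A#m (iii). In F# minor the chord on that degree is A, so here it functions as bIII, borrowed from the parallel minor.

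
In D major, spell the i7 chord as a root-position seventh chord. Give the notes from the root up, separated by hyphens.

The root, D, is scale degree 1 — the same note in D major and D minor; only the chord quality changes. In D minor the chord on D is D–F–A–C.

D-F-A-C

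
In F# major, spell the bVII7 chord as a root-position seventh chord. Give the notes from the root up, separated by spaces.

E G# B D

bVII7 is built on the lowered scale degree 7. In F# major degree 7 is E#; lowered it becomes E. Building the dominant-seventh chord from the parallel minor on E: E–G#–B–D.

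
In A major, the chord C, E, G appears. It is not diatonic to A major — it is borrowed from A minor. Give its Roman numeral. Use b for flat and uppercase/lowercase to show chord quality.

In A major scale degree 3 is C#; C is its lowered form, from A minor. The diatonic chord on degree 3 would be C#m (iii), but C–E–G is the major chord from A minor. As a borrowed chord it is labeled bIII.

bIII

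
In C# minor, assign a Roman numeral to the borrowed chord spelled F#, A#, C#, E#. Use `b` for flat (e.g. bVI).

The root F# is the diatonic 4th degree of C# minor; the borrowing shows in the chord quality. Diatonically C# minor has F#m (iv) on that degree; F#–A#–C#–E# is instead the major-seventh chord native to C# major, so it takes the label IVmaj7.

IVmaj7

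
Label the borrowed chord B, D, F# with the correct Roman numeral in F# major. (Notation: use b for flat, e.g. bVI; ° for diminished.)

The root B is the diatonic 4th degree of F# major; the borrowing shows in the chord quality. Diatonically F# major has B (IV) on that degree; B–D–F# is instead the minor chord native to F# minor, so it takes the label iv.

iv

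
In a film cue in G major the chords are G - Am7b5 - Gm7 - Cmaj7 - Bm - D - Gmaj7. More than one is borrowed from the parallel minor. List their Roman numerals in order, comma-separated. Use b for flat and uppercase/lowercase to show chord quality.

iiø7, i7

In G major the diatonic chords are G, Am, Bm, C, D, Em, F#dim. G, Cmaj7, Bm, D and Gmaj7 all belong to that set. But Am7b5 (A–C–Eb–G) is foreign: the diatonic ii on degree 2 is Am, whereas Am7b5 comes from G minor. It is labeled iiø7. But Gm7 (G–Bb–D–F) is foreign: the diatonic I on degree 1 is G, whereas Gm7 comes from G minor. It is labeled i7.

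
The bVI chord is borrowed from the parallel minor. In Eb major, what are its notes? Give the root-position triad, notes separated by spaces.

Cb Eb Gb

The root of bVI is the lowered 6th degree: C becomes Cb. Stacking thirds in Eb minor on Cb gives Cb–Eb–Gb.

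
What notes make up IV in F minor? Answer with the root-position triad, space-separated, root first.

Bb D F

IV is built on scale degree 4, which is Bb in both F minor and its parallel. Building the major chord from the parallel major on Bb: Bb–D–F.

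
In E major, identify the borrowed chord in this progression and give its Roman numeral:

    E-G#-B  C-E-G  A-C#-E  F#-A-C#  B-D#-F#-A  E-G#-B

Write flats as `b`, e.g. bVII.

bVI

In E major the diatonic chords are E, F#m, G#m, A, B, C#m, D#dim. E–G#–B = E, A–C#–E = A, F#–A–C# = F#m and B–D#–F#–A = B7 are all diatonic. C–E–G doesn't fit — on degree 6 E major would have C#m (vi). C is the degree-6 chord of E minor, so it is the borrowed bVI.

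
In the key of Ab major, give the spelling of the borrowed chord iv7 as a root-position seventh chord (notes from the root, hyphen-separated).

Db-Fb-Ab-Cb

The root, Db, is scale degree 4 — the same note in Ab major and Ab minor; only the chord quality changes. In Ab minor the chord on Db is Db–Fb–Ab–Cb.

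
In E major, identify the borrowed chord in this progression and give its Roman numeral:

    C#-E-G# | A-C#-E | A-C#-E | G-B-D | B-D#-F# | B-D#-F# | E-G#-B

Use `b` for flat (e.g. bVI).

In E major the diatonic chords are E, F#m, G#m, A, B, C#m, D#dim. C#–E–G# = C#m, A–C#–E = A, B–D#–F# = B and E–G#–B = E are all diatonic. G–B–D doesn't fit — on degree 3 E major would have G#m (iii). G is the degree-3 chord of E minor, so it is the borrowed bIII.

bIII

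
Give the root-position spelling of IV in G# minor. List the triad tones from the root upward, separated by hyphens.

C#-E#-G#

IV is built on scale degree 4, which is C# in both G# minor and its parallel. In G# major the chord on C# is C#–E#–G#.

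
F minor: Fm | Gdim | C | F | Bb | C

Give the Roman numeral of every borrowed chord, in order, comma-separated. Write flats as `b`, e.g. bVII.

I, IV

F minor has the diatonic set Fm, Gdim, Ab, Bbm, C, Db, Eb (with V from harmonic minor). Fm, Gdim and C all belong to that set. F (F–A–C) doesn't fit — on degree 1 F minor would have Fm (i). F is the degree-1 chord of F major, so it is the borrowed I. Bb (Bb–D–F) doesn't fit — on degree 4 F minor would have Bbm (iv). Bb is the degree-4 chord of F major, so it is the borrowed IV.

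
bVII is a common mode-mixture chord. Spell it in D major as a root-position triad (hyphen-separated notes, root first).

Scale degree 7 in D major is C#. bVII uses the lowered form, C, taken from D minor. Building the major chord from the parallel minor on C: C–E–G.

C-E-G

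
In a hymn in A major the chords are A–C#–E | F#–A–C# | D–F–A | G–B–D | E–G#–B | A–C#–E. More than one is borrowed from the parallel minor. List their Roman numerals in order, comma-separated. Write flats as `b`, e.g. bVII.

iv, bVII

The diatonic triads in A major are A, Bm, C#m, D, E, F#m, G#dim. A–C#–E = A, F#–A–C# = F#m and E–G#–B = E are all diatonic. But D–F–A is foreign: the diatonic IV on degree 4 is D, whereas Dm comes from A minor. It is labeled iv. But G–B–D is foreign: the diatonic vii° on degree 7 is G#dim, whereas G comes from A minor. It is labeled bVII.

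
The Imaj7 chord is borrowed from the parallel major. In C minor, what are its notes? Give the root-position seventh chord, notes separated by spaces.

C E G B

Imaj7 is built on scale degree 1, which is C in both C minor and its parallel. Building the major-seventh chord from the parallel major on C: C–E–G–B.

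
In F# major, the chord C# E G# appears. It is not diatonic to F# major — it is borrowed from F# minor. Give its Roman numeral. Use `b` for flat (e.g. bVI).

v

C# is scale degree 5 in F# major. C#–E–G# is a minor chord — the form found in F# minor, not the diatonic V (C#). Borrowed into F# major it is written v.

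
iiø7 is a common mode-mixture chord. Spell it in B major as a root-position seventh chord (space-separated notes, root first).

C# E G B

The root, C#, is scale degree 2 — the same note in B major and B minor; only the chord quality changes. Stacking thirds in B minor on C# gives C#–E–G–B.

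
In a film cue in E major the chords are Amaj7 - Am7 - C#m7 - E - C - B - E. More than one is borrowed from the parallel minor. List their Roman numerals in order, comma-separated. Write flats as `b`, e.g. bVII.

iv7, bVI

The diatonic triads in E major are E, F#m, G#m, A, B, C#m, D#dim. Amaj7, C#m7, E and B all belong to that set. But Am7 (A–C–E–G) is foreign: the diatonic IV on degree 4 is A, whereas Am7 comes from E minor. It is labeled iv7. C (C–E–G) is not: scale degree 6 in E major carries C#m (vi). In E minor the chord on that degree is C, so here it functions as bVI, borrowed from the parallel minor.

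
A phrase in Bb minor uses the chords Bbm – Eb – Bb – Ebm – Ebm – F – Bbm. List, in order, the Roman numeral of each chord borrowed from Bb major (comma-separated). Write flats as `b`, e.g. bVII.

Bb minor has the diatonic set Bbm, Cdim, Db, Ebm, F, Gb, Ab (with V from harmonic minor). Bbm, Ebm and F all belong to that set. Eb (Eb–G–Bb) is not: scale degree 4 in Bb minor carries Ebm (iv). In Bb major the chord on that degree is Eb, so here it functions as IV, borrowed from the parallel major. But Bb (Bb–D–F) is foreign: the diatonic i on degree 1 is Bbm, whereas Bb comes from Bb major. It is labeled I.

IV, I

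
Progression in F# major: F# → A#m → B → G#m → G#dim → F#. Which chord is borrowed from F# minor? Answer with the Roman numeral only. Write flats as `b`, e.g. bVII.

ii°

In F# major the diatonic chords are F#, G#m, A#m, B, C#, D#m, E#dim. Of the given chords, F#, A#m, B and G#m are diatonic. But G#dim (G#–B–D) is foreign: the diatonic ii on degree 2 is G#m, whereas G#dim comes from F# minor. It is labeled ii°.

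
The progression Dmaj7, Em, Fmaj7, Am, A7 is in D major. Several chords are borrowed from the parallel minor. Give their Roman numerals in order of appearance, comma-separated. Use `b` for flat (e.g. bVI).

bIIImaj7, v

In D major the diatonic chords are D, Em, F#m, G, A, Bm, C#dim. Of the given chords, Dmaj7, Em and A7 are diatonic. But Fmaj7 (F–A–C–E) is foreign: the diatonic iii on degree 3 is F#m, whereas Fmaj7 comes from D minor. It is labeled bIIImaj7. Am (A–C–E) doesn't fit — on degree 5 D major would have A (V). Am is the degree-5 chord of D minor, so it is the borrowed v.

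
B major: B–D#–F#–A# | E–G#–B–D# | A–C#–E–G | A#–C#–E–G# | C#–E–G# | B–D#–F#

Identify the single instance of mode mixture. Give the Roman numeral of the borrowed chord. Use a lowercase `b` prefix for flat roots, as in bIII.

bVII7

B major has the diatonic set B, C#m, D#m, E, F#, G#m, A#dim. Of the given chords, B–D#–F#–A# = Bmaj7, E–G#–B–D# = Emaj7, A#–C#–E–G# = A#m7b5, C#–E–G# = C#m and B–D#–F# = B are diatonic. But A–C#–E–G is foreign: the diatonic vii° on degree 7 is A#dim, whereas A7 comes from B minor. It is labeled bVII7.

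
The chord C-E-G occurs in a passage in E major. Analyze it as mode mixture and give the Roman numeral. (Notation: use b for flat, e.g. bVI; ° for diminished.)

The root C is the lowered 6th scale degree — diatonically E major has C# there. Diatonically E major has C#m (vi) on that degree; C–E–G is instead the major chord native to E minor, so it takes the label bVI.

bVI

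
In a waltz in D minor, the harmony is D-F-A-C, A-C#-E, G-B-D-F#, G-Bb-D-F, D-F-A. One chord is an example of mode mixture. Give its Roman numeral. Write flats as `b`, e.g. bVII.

The diatonic triads in D minor (with V from harmonic minor) are Dm, Edim, F, Gm, A, Bb, C. D–F–A–C = Dm7, A–C#–E = A, G–Bb–D–F = Gm7 and D–F–A = Dm all belong to that set. But G–B–D–F# is foreign: the diatonic iv on degree 4 is Gm, whereas Gmaj7 comes from D major. It is labeled IVmaj7.

IVmaj7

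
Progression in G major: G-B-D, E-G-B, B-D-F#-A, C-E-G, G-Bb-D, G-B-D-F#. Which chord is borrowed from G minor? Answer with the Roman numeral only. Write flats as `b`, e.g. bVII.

i

G major has the diatonic set G, Am, Bm, C, D, Em, F#dim. Of the given chords, G–B–D = G, E–G–B = Em, B–D–F#–A = Bm7, C–E–G = C and G–B–D–F# = Gmaj7 are diatonic. But G–Bb–D is foreign: the diatonic I on degree 1 is G, whereas Gm comes from G minor. It is labeled i.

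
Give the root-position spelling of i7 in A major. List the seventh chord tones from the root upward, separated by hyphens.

A-C-E-G

The root, A, is scale degree 1 — the same note in A major and A minor; only the chord quality changes. In A minor the chord on A is A–C–E–G.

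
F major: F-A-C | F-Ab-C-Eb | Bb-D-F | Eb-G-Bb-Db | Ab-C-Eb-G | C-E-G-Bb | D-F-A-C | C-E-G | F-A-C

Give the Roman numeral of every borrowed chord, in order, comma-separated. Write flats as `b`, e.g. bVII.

i7, bVII7, bIIImaj7

F major has the diatonic set F, Gm, Am, Bb, C, Dm, Edim. F–A–C = F, Bb–D–F = Bb, C–E–G–Bb = C7, D–F–A–C = Dm7 and C–E–G = C are all diatonic. F–Ab–C–Eb doesn't fit — on degree 1 F major would have F (I). Fm7 is the degree-1 chord of F minor, so it is the borrowed i7. Eb–G–Bb–Db is not: scale degree 7 in F major carries Edim (vii°). In F minor the chord on that degree is Eb7, so here it functions as bVII7, borrowed from the parallel minor. Ab–C–Eb–G is not: scale degree 3 in F major carries Am (iii). In F minor the chord on that degree is Abmaj7, so here it functions as bIIImaj7, borrowed from the parallel minor.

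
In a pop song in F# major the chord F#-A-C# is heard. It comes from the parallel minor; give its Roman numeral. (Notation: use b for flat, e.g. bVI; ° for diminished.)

i

F# is scale degree 1 in F# major. F#–A–C# is a minor chord — the form found in F# minor, not the diatonic I (F#). Borrowed into F# major it is written i.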